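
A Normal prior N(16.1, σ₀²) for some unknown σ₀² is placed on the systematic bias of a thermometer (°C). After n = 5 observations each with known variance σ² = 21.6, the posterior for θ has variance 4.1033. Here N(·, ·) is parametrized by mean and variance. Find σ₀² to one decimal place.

σ₀² = 81.8

Posterior precision equals prior precision plus data precision: 1/σ_n² = 1/σ₀² + n/σ².
So 1/σ₀² = 1/4.1033 − 5/21.6 = 0.243706 − 0.231481 = 0.012225.
Hence σ₀² = 1/0.012225 ≈ 81.8.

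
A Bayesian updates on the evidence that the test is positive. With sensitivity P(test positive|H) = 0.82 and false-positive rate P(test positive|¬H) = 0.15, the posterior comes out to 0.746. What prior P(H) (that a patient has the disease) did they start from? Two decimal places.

P(H) = 0.35

In odds form, posterior odds = prior odds × likelihood ratio, so prior odds = posterior odds ÷ LR.
Posterior odds = 0.746/(1−0.746) = 2.9370. LR = 0.82/0.15 = 5.4667.
Prior odds = 2.9370/5.4667 = 0.5373, so P(H) = 0.5373/(1+0.5373) ≈ 0.35.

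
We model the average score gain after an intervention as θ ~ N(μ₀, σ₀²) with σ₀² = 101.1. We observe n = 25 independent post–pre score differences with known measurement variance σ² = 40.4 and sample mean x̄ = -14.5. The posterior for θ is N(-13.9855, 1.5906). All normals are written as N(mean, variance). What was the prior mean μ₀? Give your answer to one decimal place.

With known observation variance, the Normal–Normal posterior has precision τ_n = τ₀ + n/σ² and mean μ_n = (τ₀μ₀ + (n/σ²)x̄)/τ_n.
Here τ₀ = 1/101.1 = 0.009891 and τ_data = 25/40.4 = 0.618812, so τ_n = 0.628703.
Rearranging for μ₀: μ₀ = (μ_n·τ_n − τ_data·x̄)/τ₀ = (-13.9855·0.628703 − 0.618812·-14.5) / 0.009891 = 0.180048/0.009891 ≈ 18.2.

μ₀ = 18.2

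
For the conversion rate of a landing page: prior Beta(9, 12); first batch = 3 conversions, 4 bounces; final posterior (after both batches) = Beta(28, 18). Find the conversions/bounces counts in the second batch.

Sequential conjugate updates are equivalent to a single update on the pooled data, so total successes = posterior α − prior α and total failures = posterior β − prior β.
Total across both batches: 28−9=19 conversions, 18−12=6 bounces.
Subtract the first batch: 19−3=16 conversions and 6−4=2 bounces.

16 conversions and 2 bounces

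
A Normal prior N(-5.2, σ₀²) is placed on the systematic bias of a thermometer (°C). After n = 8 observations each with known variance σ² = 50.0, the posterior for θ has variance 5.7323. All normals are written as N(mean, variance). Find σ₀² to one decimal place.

Posterior precision equals prior precision plus data precision: 1/σ_n² = 1/σ₀² + n/σ².
So 1/σ₀² = 1/5.7323 − 8/50.0 = 0.174450 − 0.160000 = 0.014450.
Hence σ₀² = 1/0.014450 ≈ 69.2.

σ₀² = 69.2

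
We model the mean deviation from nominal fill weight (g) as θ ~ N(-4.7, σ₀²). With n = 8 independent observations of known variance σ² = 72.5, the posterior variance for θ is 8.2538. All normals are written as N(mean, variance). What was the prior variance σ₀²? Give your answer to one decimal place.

σ₀² = 92.5

For the Normal–Normal model with known σ², precisions add: τ_n = τ₀ + n/σ².
So 1/σ₀² = 1/8.2538 − 8/72.5 = 0.121156 − 0.110345 = 0.010811.
Hence σ₀² = 1/0.010811 ≈ 92.5.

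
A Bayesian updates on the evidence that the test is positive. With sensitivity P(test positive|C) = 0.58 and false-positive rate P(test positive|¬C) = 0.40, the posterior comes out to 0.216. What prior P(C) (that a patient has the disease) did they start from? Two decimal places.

P(C) = 0.16

In odds form, posterior odds = prior odds × likelihood ratio, so prior odds = posterior odds ÷ LR.
Posterior odds = 0.216/(1−0.216) = 0.2755. LR = 0.58/0.40 = 1.4500.
Prior odds = 0.2755/1.4500 = 0.1900, so P(C) = 0.1900/(1+0.1900) ≈ 0.16.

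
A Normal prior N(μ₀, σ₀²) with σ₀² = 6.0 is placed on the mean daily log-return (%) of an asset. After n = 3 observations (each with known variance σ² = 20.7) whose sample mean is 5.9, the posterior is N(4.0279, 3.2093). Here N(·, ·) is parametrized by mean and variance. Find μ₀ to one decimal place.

μ₀ = 2.4

With known observation variance, the Normal–Normal posterior has precision τ_n = τ₀ + n/σ² and mean μ_n = (τ₀μ₀ + (n/σ²)x̄)/τ_n.
Here τ₀ = 1/6.0 = 0.166667 and τ_data = 3/20.7 = 0.144928, so τ_n = 0.311595.
Rearranging for μ₀: μ₀ = (μ_n·τ_n − τ_data·x̄)/τ₀ = (4.0279·0.311595 − 0.144928·5.9) / 0.166667 = 0.399998/0.166667 ≈ 2.4.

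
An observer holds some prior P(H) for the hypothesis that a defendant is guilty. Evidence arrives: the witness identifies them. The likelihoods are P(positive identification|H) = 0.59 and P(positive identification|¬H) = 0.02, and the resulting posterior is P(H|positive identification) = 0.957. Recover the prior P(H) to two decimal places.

Bayes' rule in odds form gives O(H|E) = O(H)·[P(E|H)/P(E|¬H)], hence O(H) = O(H|E)/LR.
Posterior odds = 0.957/(1−0.957) = 22.2558. LR = 0.59/0.02 = 29.5000.
Prior odds = 22.2558/29.5000 = 0.7544, so P(H) = 0.7544/(1+0.7544) ≈ 0.43.

P(H) = 0.43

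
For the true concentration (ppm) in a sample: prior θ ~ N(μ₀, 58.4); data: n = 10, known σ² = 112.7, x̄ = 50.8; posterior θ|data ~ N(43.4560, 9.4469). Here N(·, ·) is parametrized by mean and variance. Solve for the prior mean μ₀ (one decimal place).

The posterior mean is a precision-weighted average: μ_n = (τ₀μ₀ + τ_data·x̄)/(τ₀+τ_data), with τ₀=1/σ₀² and τ_data=n/σ².
Here τ₀ = 1/58.4 = 0.017123 and τ_data = 10/112.7 = 0.088731, so τ_n = 0.105854.
Rearranging for μ₀: μ₀ = (μ_n·τ_n − τ_data·x̄)/τ₀ = (43.4560·0.105854 − 0.088731·50.8) / 0.017123 = 0.092457/0.017123 ≈ 5.4.

μ₀ = 5.4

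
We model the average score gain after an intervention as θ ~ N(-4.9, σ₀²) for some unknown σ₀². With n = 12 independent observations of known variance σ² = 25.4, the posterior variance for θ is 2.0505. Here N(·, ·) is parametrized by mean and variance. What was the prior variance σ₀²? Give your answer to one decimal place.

σ₀² = 65.6

For the Normal–Normal model with known σ², precisions add: τ_n = τ₀ + n/σ².
So 1/σ₀² = 1/2.0505 − 12/25.4 = 0.487686 − 0.472441 = 0.015245.
Hence σ₀² = 1/0.015245 ≈ 65.6.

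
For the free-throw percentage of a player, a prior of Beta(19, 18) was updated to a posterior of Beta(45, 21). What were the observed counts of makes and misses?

26 makes and 3 misses

A Beta(a, b) prior with s successes and f failures in binomial data gives a Beta(a+s, b+f) posterior.
So s = 45 − 19 = 26 and f = 21 − 18 = 3.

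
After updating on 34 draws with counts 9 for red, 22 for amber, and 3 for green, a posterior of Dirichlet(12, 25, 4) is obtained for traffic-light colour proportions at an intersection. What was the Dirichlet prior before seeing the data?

For a Dirichlet(α) prior with multinomial counts c, the posterior is Dirichlet(α + c) componentwise.
Subtract each count from the matching posterior parameter: 12−9=3, 25−22=3, 4−3=1.

Dirichlet(3, 3, 1)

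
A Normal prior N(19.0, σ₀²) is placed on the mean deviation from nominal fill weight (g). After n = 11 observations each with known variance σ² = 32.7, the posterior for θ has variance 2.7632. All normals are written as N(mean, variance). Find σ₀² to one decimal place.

Posterior precision equals prior precision plus data precision: 1/σ_n² = 1/σ₀² + n/σ².
So 1/σ₀² = 1/2.7632 − 11/32.7 = 0.361899 − 0.336391 = 0.025508.
Hence σ₀² = 1/0.025508 ≈ 39.2.

σ₀² = 39.2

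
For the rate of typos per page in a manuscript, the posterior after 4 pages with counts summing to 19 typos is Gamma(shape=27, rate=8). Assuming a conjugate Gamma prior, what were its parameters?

A Gamma(α, β) prior (rate parametrization) on a Poisson rate with n observations summing to S gives posterior Gamma(α+S, β+n).
So α = 27 − 19 = 8 and β = 8 − 4 = 4.

Gamma(shape=8, rate=4)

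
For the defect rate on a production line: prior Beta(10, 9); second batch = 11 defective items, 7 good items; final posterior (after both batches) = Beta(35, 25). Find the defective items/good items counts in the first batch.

14 defective items and 9 good items

Because Beta–binomial updating is additive in the counts, the combined data contributed (α_post−α_prior, β_post−β_prior) successes and failures.
Total across both batches: 35−10=25 defective items, 25−9=16 good items.
Subtract the second batch: 25−11=14 defective items and 16−7=9 good items.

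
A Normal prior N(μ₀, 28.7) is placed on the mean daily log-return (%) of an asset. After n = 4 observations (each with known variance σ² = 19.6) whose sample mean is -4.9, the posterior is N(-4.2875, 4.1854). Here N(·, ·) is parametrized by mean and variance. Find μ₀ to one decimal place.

μ₀ = -0.7

The posterior mean is a precision-weighted average: μ_n = (τ₀μ₀ + τ_data·x̄)/(τ₀+τ_data), with τ₀=1/σ₀² and τ_data=n/σ².
Here τ₀ = 1/28.7 = 0.034843 and τ_data = 4/19.6 = 0.204082, so τ_n = 0.238925.
Rearranging for μ₀: μ₀ = (μ_n·τ_n − τ_data·x̄)/τ₀ = (-4.2875·0.238925 − 0.204082·-4.9) / 0.034843 = -0.024389/0.034843 ≈ -0.7.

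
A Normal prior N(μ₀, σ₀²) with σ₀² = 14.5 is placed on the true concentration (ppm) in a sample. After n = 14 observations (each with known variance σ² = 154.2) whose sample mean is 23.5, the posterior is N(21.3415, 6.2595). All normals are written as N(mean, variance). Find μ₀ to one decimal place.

The posterior mean is a precision-weighted average: μ_n = (τ₀μ₀ + τ_data·x̄)/(τ₀+τ_data), with τ₀=1/σ₀² and τ_data=n/σ².
Here τ₀ = 1/14.5 = 0.068966 and τ_data = 14/154.2 = 0.090791, so τ_n = 0.159757.
Rearranging for μ₀: μ₀ = (μ_n·τ_n − τ_data·x̄)/τ₀ = (21.3415·0.159757 − 0.090791·23.5) / 0.068966 = 1.275866/0.068966 ≈ 18.5.

μ₀ = 18.5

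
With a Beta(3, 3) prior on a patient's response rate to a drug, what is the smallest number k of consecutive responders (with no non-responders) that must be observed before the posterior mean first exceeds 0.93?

After k responders and 0 non-responders the posterior is Beta(3+k, 3), with mean (3+k)/(3+3+k).
Set (3+k)/(6+k) > 0.93 and solve: k > (0.93·6 − 3)/(1 − 0.93) = 36.857.
The smallest integer exceeding 36.857 is 37, and checking k=37: (40)/(43) = 0.9302 > 0.93.

k = 37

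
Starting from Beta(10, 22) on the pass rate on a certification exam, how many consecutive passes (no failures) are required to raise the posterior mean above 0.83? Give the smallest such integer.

k = 98

After k passes and 0 failures the posterior is Beta(10+k, 22), with mean (10+k)/(10+22+k).
Set (10+k)/(32+k) > 0.83 and solve: k > (0.83·32 − 10)/(1 − 0.83) = 97.412.
The smallest integer exceeding 97.412 is 98, and checking k=98: (108)/(130) = 0.8308 > 0.83.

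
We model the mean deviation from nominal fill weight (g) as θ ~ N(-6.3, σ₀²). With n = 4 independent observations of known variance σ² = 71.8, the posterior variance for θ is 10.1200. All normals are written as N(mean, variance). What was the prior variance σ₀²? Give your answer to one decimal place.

For the Normal–Normal model with known σ², precisions add: τ_n = τ₀ + n/σ².
So 1/σ₀² = 1/10.1200 − 4/71.8 = 0.098814 − 0.055710 = 0.043104.
Hence σ₀² = 1/0.043104 ≈ 23.2.

σ₀² = 23.2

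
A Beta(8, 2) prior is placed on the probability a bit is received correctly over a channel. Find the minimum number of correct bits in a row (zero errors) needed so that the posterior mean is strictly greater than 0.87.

After k correct bits and 0 errors the posterior is Beta(8+k, 2), with mean (8+k)/(8+2+k).
Set (8+k)/(10+k) > 0.87 and solve: k > (0.87·10 − 8)/(1 − 0.87) = 5.385.
The smallest integer exceeding 5.385 is 6.

k = 6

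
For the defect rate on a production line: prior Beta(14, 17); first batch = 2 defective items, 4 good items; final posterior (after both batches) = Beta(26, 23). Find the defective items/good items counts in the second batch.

10 defective items and 2 good items

Sequential conjugate updates are equivalent to a single update on the pooled data, so total successes = posterior α − prior α and total failures = posterior β − prior β.
Total across both batches: 26−14=12 defective items, 23−17=6 good items.
Subtract the first batch: 12−2=10 defective items and 6−4=2 good items.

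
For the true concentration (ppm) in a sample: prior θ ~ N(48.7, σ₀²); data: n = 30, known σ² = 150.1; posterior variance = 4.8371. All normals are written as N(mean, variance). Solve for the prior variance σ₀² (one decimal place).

σ₀² = 145.6

For the Normal–Normal model with known σ², precisions add: τ_n = τ₀ + n/σ².
So 1/σ₀² = 1/4.8371 − 30/150.1 = 0.206735 − 0.199867 = 0.006868.
Hence σ₀² = 1/0.006868 ≈ 145.6.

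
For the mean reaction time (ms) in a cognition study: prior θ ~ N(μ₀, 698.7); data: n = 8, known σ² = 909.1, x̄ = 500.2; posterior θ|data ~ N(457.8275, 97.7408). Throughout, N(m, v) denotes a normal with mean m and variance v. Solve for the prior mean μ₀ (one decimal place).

With known observation variance, the Normal–Normal posterior has precision τ_n = τ₀ + n/σ² and mean μ_n = (τ₀μ₀ + (n/σ²)x̄)/τ_n.
Here τ₀ = 1/698.7 = 0.001431 and τ_data = 8/909.1 = 0.008800, so τ_n = 0.010231.
Rearranging for μ₀: μ₀ = (μ_n·τ_n − τ_data·x̄)/τ₀ = (457.8275·0.010231 − 0.008800·500.2) / 0.001431 = 0.282273/0.001431 ≈ 197.3.

μ₀ = 197.3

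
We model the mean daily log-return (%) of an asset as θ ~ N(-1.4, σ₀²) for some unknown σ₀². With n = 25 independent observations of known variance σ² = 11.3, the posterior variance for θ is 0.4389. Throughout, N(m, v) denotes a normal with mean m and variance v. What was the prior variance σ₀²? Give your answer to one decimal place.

Posterior precision equals prior precision plus data precision: 1/σ_n² = 1/σ₀² + n/σ².
So 1/σ₀² = 1/0.4389 − 25/11.3 = 2.278423 − 2.212389 = 0.066034.
Hence σ₀² = 1/0.066034 ≈ 15.1.

σ₀² = 15.1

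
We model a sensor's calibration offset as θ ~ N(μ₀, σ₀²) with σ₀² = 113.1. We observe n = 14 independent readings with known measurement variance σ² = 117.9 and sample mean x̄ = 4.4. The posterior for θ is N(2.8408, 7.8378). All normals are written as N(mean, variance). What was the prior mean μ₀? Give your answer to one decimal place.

With known observation variance, the Normal–Normal posterior has precision τ_n = τ₀ + n/σ² and mean μ_n = (τ₀μ₀ + (n/σ²)x̄)/τ_n.
Here τ₀ = 1/113.1 = 0.008842 and τ_data = 14/117.9 = 0.118745, so τ_n = 0.127587.
Rearranging for μ₀: μ₀ = (μ_n·τ_n − τ_data·x̄)/τ₀ = (2.8408·0.127587 − 0.118745·4.4) / 0.008842 = -0.160029/0.008842 ≈ -18.1.

μ₀ = -18.1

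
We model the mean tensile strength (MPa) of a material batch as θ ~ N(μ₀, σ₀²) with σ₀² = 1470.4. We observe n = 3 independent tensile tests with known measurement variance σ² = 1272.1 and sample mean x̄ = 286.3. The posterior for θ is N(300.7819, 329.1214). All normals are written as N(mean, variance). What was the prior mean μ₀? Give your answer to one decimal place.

μ₀ = 351.0

With known observation variance, the Normal–Normal posterior has precision τ_n = τ₀ + n/σ² and mean μ_n = (τ₀μ₀ + (n/σ²)x̄)/τ_n.
Here τ₀ = 1/1470.4 = 0.000680 and τ_data = 3/1272.1 = 0.002358, so τ_n = 0.003038.
Rearranging for μ₀: μ₀ = (μ_n·τ_n − τ_data·x̄)/τ₀ = (300.7819·0.003038 − 0.002358·286.3) / 0.000680 = 0.238680/0.000680 ≈ 351.0.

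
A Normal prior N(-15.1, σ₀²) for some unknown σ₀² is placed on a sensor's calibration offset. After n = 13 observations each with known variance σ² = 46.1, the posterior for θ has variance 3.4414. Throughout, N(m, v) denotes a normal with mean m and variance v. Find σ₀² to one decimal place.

For the Normal–Normal model with known σ², precisions add: τ_n = τ₀ + n/σ².
So 1/σ₀² = 1/3.4414 − 13/46.1 = 0.290579 − 0.281996 = 0.008583.
Hence σ₀² = 1/0.008583 ≈ 116.5.

σ₀² = 116.5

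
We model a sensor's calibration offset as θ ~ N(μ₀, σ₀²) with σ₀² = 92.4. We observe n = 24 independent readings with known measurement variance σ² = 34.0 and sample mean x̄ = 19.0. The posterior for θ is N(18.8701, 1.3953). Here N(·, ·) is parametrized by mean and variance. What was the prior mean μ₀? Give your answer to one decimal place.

μ₀ = 10.4

With known observation variance, the Normal–Normal posterior has precision τ_n = τ₀ + n/σ² and mean μ_n = (τ₀μ₀ + (n/σ²)x̄)/τ_n.
Here τ₀ = 1/92.4 = 0.010823 and τ_data = 24/34.0 = 0.705882, so τ_n = 0.716705.
Rearranging for μ₀: μ₀ = (μ_n·τ_n − τ_data·x̄)/τ₀ = (18.8701·0.716705 − 0.705882·19.0) / 0.010823 = 0.112537/0.010823 ≈ 10.4.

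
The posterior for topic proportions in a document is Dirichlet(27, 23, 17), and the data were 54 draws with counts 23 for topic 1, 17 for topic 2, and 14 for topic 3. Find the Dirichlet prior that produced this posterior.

For a Dirichlet(α) prior with multinomial counts c, the posterior is Dirichlet(α + c) componentwise.
Subtract each count from the matching posterior parameter: 27−23=4, 23−17=6, 17−14=3.

Dirichlet(4, 6, 3)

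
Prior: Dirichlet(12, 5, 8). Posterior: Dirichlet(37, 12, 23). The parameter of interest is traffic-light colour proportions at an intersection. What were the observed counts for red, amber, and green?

For a Dirichlet(α) prior with multinomial counts c, the posterior is Dirichlet(α + c) componentwise.
Counts are posterior − prior componentwise: 37−12=25, 12−5=7, 23−8=15.

counts (25, 7, 15)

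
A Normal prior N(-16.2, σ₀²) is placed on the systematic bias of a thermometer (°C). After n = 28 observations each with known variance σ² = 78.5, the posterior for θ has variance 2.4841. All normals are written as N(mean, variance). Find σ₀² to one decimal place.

σ₀² = 21.8

For the Normal–Normal model with known σ², precisions add: τ_n = τ₀ + n/σ².
So 1/σ₀² = 1/2.4841 − 28/78.5 = 0.402560 − 0.356688 = 0.045872.
Hence σ₀² = 1/0.045872 ≈ 21.8.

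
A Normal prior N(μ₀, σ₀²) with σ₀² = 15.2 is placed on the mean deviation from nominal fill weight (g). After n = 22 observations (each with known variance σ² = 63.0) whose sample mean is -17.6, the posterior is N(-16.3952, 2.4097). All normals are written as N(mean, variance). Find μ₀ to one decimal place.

The posterior mean is a precision-weighted average: μ_n = (τ₀μ₀ + τ_data·x̄)/(τ₀+τ_data), with τ₀=1/σ₀² and τ_data=n/σ².
Here τ₀ = 1/15.2 = 0.065789 and τ_data = 22/63.0 = 0.349206, so τ_n = 0.414995.
Rearranging for μ₀: μ₀ = (μ_n·τ_n − τ_data·x̄)/τ₀ = (-16.3952·0.414995 − 0.349206·-17.6) / 0.065789 = -0.657900/0.065789 ≈ -10.0.

μ₀ = -10.0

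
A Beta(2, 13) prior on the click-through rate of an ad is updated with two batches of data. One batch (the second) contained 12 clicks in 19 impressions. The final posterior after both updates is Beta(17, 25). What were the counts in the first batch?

Because Beta–binomial updating is additive in the counts, the combined data contributed (α_post−α_prior, β_post−β_prior) successes and failures.
Total across both batches: 17−2=15 clicks, 25−13=12 non-clicks.
Subtract the second batch: 15−12=3 clicks and 12−7=5 non-clicks.

3 clicks and 5 non-clicks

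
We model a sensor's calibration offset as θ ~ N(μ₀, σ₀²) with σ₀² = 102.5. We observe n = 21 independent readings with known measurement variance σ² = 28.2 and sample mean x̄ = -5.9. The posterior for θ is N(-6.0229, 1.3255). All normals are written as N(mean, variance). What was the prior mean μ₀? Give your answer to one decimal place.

With known observation variance, the Normal–Normal posterior has precision τ_n = τ₀ + n/σ² and mean μ_n = (τ₀μ₀ + (n/σ²)x̄)/τ_n.
Here τ₀ = 1/102.5 = 0.009756 and τ_data = 21/28.2 = 0.744681, so τ_n = 0.754437.
Rearranging for μ₀: μ₀ = (μ_n·τ_n − τ_data·x̄)/τ₀ = (-6.0229·0.754437 − 0.744681·-5.9) / 0.009756 = -0.150281/0.009756 ≈ -15.4.

μ₀ = -15.4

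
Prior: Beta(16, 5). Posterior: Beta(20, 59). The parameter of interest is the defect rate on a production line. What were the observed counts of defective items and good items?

Beta is conjugate to the binomial likelihood: posterior = Beta(a+s, b+f).
Match parameters: s=20−16=4, f=59−5=54.

4 defective items and 54 good items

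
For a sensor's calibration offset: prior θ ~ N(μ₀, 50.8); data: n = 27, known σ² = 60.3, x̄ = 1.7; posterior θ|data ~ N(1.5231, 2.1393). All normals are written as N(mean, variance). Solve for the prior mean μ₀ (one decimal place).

The posterior mean is a precision-weighted average: μ_n = (τ₀μ₀ + τ_data·x̄)/(τ₀+τ_data), with τ₀=1/σ₀² and τ_data=n/σ².
Here τ₀ = 1/50.8 = 0.019685 and τ_data = 27/60.3 = 0.447761, so τ_n = 0.467446.
Rearranging for μ₀: μ₀ = (μ_n·τ_n − τ_data·x̄)/τ₀ = (1.5231·0.467446 − 0.447761·1.7) / 0.019685 = -0.049227/0.019685 ≈ -2.5.

μ₀ = -2.5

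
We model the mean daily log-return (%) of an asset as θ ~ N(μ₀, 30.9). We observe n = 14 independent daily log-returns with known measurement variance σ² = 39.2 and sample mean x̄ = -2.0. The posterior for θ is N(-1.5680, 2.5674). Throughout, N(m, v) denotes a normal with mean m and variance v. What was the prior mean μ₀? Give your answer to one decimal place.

The posterior mean is a precision-weighted average: μ_n = (τ₀μ₀ + τ_data·x̄)/(τ₀+τ_data), with τ₀=1/σ₀² and τ_data=n/σ².
Here τ₀ = 1/30.9 = 0.032362 and τ_data = 14/39.2 = 0.357143, so τ_n = 0.389505.
Rearranging for μ₀: μ₀ = (μ_n·τ_n − τ_data·x̄)/τ₀ = (-1.5680·0.389505 − 0.357143·-2.0) / 0.032362 = 0.103542/0.032362 ≈ 3.2.

μ₀ = 3.2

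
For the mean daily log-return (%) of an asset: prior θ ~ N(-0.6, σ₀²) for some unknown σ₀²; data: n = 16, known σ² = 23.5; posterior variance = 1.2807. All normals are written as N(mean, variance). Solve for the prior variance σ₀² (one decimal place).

σ₀² = 10.0

For the Normal–Normal model with known σ², precisions add: τ_n = τ₀ + n/σ².
So 1/σ₀² = 1/1.2807 − 16/23.5 = 0.780823 − 0.680851 = 0.099972.
Hence σ₀² = 1/0.099972 ≈ 10.0.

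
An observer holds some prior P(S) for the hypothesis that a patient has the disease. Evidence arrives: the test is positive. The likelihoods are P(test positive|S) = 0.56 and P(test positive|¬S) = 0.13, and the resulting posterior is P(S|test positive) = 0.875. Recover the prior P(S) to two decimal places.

P(S) = 0.62

In odds form, posterior odds = prior odds × likelihood ratio, so prior odds = posterior odds ÷ LR.
Posterior odds = 0.875/(1−0.875) = 7.0000. LR = 0.56/0.13 = 4.3077.
Prior odds = 7.0000/4.3077 = 1.6250, so P(S) = 1.6250/(1+1.6250) ≈ 0.62.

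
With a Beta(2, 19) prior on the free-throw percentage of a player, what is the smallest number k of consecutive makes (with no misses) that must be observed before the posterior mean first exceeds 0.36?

k = 9

After k makes and 0 misses the posterior is Beta(2+k, 19), with mean (2+k)/(2+19+k).
Set (2+k)/(21+k) > 0.36 and solve: k > (0.36·21 − 2)/(1 − 0.36) = 8.688.
The smallest integer exceeding 8.688 is 9.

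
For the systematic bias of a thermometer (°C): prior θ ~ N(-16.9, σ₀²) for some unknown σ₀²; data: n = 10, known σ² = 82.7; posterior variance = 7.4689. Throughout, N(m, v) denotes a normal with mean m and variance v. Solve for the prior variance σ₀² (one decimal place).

Posterior precision equals prior precision plus data precision: 1/σ_n² = 1/σ₀² + n/σ².
So 1/σ₀² = 1/7.4689 − 10/82.7 = 0.133889 − 0.120919 = 0.012970.
Hence σ₀² = 1/0.012970 ≈ 77.1.

σ₀² = 77.1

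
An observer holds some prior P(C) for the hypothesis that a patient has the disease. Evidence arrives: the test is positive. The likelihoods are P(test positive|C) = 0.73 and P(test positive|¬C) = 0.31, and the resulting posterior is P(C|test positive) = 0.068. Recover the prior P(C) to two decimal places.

In odds form, posterior odds = prior odds × likelihood ratio, so prior odds = posterior odds ÷ LR.
Posterior odds = 0.068/(1−0.068) = 0.0730. LR = 0.73/0.31 = 2.3548.
Prior odds = 0.0730/2.3548 = 0.0310, so P(C) = 0.0310/(1+0.0310) ≈ 0.03.

P(C) = 0.03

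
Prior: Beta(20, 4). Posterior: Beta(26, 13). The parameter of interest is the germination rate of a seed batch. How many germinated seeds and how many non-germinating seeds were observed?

Beta is conjugate to the binomial likelihood: posterior = Beta(α+s, β+f).
So s = 26 − 20 = 6 and f = 13 − 4 = 9.

6 germinated seeds and 9 non-germinating seeds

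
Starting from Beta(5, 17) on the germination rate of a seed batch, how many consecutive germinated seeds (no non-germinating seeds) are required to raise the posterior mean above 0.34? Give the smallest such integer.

k = 4

After k germinated seeds and 0 non-germinating seeds the posterior is Beta(5+k, 17), with mean (5+k)/(5+17+k).
Set (5+k)/(22+k) > 0.34 and solve: k > (0.34·22 − 5)/(1 − 0.34) = 3.758.
The smallest integer exceeding 3.758 is 4, and checking k=4: (9)/(26) = 0.3462 > 0.34.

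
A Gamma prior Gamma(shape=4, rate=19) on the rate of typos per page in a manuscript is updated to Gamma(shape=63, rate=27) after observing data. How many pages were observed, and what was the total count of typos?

A Gamma(α, β) prior (rate parametrization) on a Poisson rate with n observations summing to S gives posterior Gamma(α+S, β+n).
Matching: Σxᵢ = 63 − 4 = 59 and n = 27 − 19 = 8.

n = 8 pages with total 59 typos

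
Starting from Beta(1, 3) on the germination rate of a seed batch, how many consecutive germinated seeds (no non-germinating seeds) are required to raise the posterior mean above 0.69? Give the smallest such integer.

After k germinated seeds and 0 non-germinating seeds the posterior is Beta(1+k, 3), with mean (1+k)/(1+3+k).
Set (1+k)/(4+k) > 0.69 and solve: k > (0.69·4 − 1)/(1 − 0.69) = 5.677.
The smallest integer exceeding 5.677 is 6, and checking k=6: (7)/(10) = 0.7000 > 0.69.

k = 6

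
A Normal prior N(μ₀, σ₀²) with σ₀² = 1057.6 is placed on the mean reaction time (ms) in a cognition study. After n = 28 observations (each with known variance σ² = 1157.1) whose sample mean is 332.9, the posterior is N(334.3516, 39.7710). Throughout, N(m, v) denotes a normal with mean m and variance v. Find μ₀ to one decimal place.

μ₀ = 371.5

With known observation variance, the Normal–Normal posterior has precision τ_n = τ₀ + n/σ² and mean μ_n = (τ₀μ₀ + (n/σ²)x̄)/τ_n.
Here τ₀ = 1/1057.6 = 0.000946 and τ_data = 28/1157.1 = 0.024198, so τ_n = 0.025144.
Rearranging for μ₀: μ₀ = (μ_n·τ_n − τ_data·x̄)/τ₀ = (334.3516·0.025144 − 0.024198·332.9) / 0.000946 = 0.351422/0.000946 ≈ 371.5.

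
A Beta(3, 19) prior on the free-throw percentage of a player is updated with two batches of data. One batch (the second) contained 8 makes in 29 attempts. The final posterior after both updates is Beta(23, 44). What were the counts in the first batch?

12 makes and 4 misses

Sequential conjugate updates are equivalent to a single update on the pooled data, so total successes = posterior α − prior α and total failures = posterior β − prior β.
Total across both batches: 23−3=20 makes, 44−19=25 misses.
Subtract the second batch: 20−8=12 makes and 25−21=4 misses.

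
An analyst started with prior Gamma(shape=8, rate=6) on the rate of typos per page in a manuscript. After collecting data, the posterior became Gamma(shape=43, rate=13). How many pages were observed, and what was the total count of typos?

A Gamma(α, β) prior (rate parametrization) on a Poisson rate with n observations summing to S gives posterior Gamma(α+S, β+n).
Matching: Σxᵢ = 43 − 8 = 35 and n = 13 − 6 = 7.

n = 7 pages with total 35 typos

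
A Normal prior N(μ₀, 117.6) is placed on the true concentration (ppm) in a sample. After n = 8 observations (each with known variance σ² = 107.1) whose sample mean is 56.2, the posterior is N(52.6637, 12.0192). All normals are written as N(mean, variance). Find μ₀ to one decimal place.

μ₀ = 21.6

The posterior mean is a precision-weighted average: μ_n = (τ₀μ₀ + τ_data·x̄)/(τ₀+τ_data), with τ₀=1/σ₀² and τ_data=n/σ².
Here τ₀ = 1/117.6 = 0.008503 and τ_data = 8/107.1 = 0.074697, so τ_n = 0.083200.
Rearranging for μ₀: μ₀ = (μ_n·τ_n − τ_data·x̄)/τ₀ = (52.6637·0.083200 − 0.074697·56.2) / 0.008503 = 0.183648/0.008503 ≈ 21.6.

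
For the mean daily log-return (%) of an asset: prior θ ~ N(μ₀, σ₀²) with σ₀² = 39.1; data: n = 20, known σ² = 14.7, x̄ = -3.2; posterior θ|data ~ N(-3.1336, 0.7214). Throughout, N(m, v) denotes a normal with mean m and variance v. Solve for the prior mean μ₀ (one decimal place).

With known observation variance, the Normal–Normal posterior has precision τ_n = τ₀ + n/σ² and mean μ_n = (τ₀μ₀ + (n/σ²)x̄)/τ_n.
Here τ₀ = 1/39.1 = 0.025575 and τ_data = 20/14.7 = 1.360544, so τ_n = 1.386119.
Rearranging for μ₀: μ₀ = (μ_n·τ_n − τ_data·x̄)/τ₀ = (-3.1336·1.386119 − 1.360544·-3.2) / 0.025575 = 0.010198/0.025575 ≈ 0.4.

μ₀ = 0.4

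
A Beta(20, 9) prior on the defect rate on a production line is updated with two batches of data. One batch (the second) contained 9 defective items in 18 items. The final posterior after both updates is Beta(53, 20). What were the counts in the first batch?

Because Beta–binomial updating is additive in the counts, the combined data contributed (α_post−α_prior, β_post−β_prior) successes and failures.
Total across both batches: 53−20=33 defective items, 20−9=11 good items.
Subtract the second batch: 33−9=24 defective items and 11−9=2 good items.

24 defective items and 2 good items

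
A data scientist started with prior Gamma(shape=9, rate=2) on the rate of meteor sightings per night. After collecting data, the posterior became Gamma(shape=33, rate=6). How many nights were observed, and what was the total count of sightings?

A Gamma(α, β) prior (rate parametrization) on a Poisson rate with n observations summing to S gives posterior Gamma(α+S, β+n).
Matching: Σxᵢ = 33 − 9 = 24 and n = 6 − 2 = 4.

n = 4 nights with total 24 sightings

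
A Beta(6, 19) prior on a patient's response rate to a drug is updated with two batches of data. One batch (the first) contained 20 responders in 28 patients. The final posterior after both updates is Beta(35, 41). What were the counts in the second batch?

9 responders and 14 non-responders

Sequential conjugate updates are equivalent to a single update on the pooled data, so total successes = posterior α − prior α and total failures = posterior β − prior β.
Total across both batches: 35−6=29 responders, 41−19=22 non-responders.
Subtract the first batch: 29−20=9 responders and 22−8=14 non-responders.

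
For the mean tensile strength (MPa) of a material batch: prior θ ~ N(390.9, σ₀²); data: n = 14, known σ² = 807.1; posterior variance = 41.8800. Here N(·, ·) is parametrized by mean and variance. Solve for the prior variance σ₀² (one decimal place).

Posterior precision equals prior precision plus data precision: 1/σ_n² = 1/σ₀² + n/σ².
So 1/σ₀² = 1/41.8800 − 14/807.1 = 0.023878 − 0.017346 = 0.006532.
Hence σ₀² = 1/0.006532 ≈ 153.1.

σ₀² = 153.1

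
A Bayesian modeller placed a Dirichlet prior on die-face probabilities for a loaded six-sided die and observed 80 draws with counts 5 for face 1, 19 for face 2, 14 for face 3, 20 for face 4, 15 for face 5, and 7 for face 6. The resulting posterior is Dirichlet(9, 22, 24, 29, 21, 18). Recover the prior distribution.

For a Dirichlet(α) prior with multinomial counts c, the posterior is Dirichlet(α + c) componentwise.
Subtract each count from the matching posterior parameter: 9−5=4, 22−19=3, 24−14=10, 29−20=9, 21−15=6, 18−7=11.

Dirichlet(4, 3, 10, 9, 6, 11)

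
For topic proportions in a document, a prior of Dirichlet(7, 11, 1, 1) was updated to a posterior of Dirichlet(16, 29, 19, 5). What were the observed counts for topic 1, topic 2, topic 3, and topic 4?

counts (9, 18, 18, 4)

For a Dirichlet(α) prior with multinomial counts c, the posterior is Dirichlet(α + c) componentwise.
Counts are posterior − prior componentwise: 16−7=9, 29−11=18, 19−1=18, 5−1=4.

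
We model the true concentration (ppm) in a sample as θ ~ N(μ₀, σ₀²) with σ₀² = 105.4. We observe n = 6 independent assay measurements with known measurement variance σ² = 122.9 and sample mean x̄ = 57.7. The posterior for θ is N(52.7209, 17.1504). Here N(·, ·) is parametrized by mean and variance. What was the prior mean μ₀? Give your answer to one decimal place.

The posterior mean is a precision-weighted average: μ_n = (τ₀μ₀ + τ_data·x̄)/(τ₀+τ_data), with τ₀=1/σ₀² and τ_data=n/σ².
Here τ₀ = 1/105.4 = 0.009488 and τ_data = 6/122.9 = 0.048820, so τ_n = 0.058308.
Rearranging for μ₀: μ₀ = (μ_n·τ_n − τ_data·x̄)/τ₀ = (52.7209·0.058308 − 0.048820·57.7) / 0.009488 = 0.257136/0.009488 ≈ 27.1.

μ₀ = 27.1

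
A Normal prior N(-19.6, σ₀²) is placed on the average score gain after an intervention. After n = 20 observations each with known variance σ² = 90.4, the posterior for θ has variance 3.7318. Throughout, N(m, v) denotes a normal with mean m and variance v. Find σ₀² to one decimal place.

σ₀² = 21.4

Posterior precision equals prior precision plus data precision: 1/σ_n² = 1/σ₀² + n/σ².
So 1/σ₀² = 1/3.7318 − 20/90.4 = 0.267967 − 0.221239 = 0.046728.
Hence σ₀² = 1/0.046728 ≈ 21.4.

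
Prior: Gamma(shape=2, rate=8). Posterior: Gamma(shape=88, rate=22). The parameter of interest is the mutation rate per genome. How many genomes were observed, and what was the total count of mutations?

n = 14 genomes with total 86 mutations

A Gamma(α, β) prior (rate parametrization) on a Poisson rate with n observations summing to S gives posterior Gamma(α+S, β+n).
Matching: Σxᵢ = 88 − 2 = 86 and n = 22 − 8 = 14.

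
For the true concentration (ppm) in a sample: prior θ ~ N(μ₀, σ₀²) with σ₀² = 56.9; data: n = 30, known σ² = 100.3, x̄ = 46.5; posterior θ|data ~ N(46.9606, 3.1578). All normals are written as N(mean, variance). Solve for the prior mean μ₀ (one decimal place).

μ₀ = 54.8

With known observation variance, the Normal–Normal posterior has precision τ_n = τ₀ + n/σ² and mean μ_n = (τ₀μ₀ + (n/σ²)x̄)/τ_n.
Here τ₀ = 1/56.9 = 0.017575 and τ_data = 30/100.3 = 0.299103, so τ_n = 0.316678.
Rearranging for μ₀: μ₀ = (μ_n·τ_n − τ_data·x̄)/τ₀ = (46.9606·0.316678 − 0.299103·46.5) / 0.017575 = 0.963099/0.017575 ≈ 54.8.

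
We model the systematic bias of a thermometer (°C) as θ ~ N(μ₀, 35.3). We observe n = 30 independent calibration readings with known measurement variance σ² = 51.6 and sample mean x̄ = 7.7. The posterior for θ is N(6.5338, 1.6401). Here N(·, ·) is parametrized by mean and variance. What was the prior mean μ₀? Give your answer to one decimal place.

μ₀ = -17.4

With known observation variance, the Normal–Normal posterior has precision τ_n = τ₀ + n/σ² and mean μ_n = (τ₀μ₀ + (n/σ²)x̄)/τ_n.
Here τ₀ = 1/35.3 = 0.028329 and τ_data = 30/51.6 = 0.581395, so τ_n = 0.609724.
Rearranging for μ₀: μ₀ = (μ_n·τ_n − τ_data·x̄)/τ₀ = (6.5338·0.609724 − 0.581395·7.7) / 0.028329 = -0.492927/0.028329 ≈ -17.4.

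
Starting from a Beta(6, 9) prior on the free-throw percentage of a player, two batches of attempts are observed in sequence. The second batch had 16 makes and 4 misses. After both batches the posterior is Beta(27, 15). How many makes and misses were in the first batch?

Because Beta–binomial updating is additive in the counts, the combined data contributed (α_post−α_prior, β_post−β_prior) successes and failures.
Total across both batches: 27−6=21 makes, 15−9=6 misses.
Subtract the second batch: 21−16=5 makes and 6−4=2 misses.

5 makes and 2 misses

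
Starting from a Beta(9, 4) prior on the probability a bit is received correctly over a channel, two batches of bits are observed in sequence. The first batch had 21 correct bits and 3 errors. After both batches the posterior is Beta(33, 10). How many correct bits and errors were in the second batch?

Because Beta–binomial updating is additive in the counts, the combined data contributed (α_post−α_prior, β_post−β_prior) successes and failures.
Total across both batches: 33−9=24 correct bits, 10−4=6 errors.
Subtract the first batch: 24−21=3 correct bits and 6−3=3 errors.

3 correct bits and 3 errors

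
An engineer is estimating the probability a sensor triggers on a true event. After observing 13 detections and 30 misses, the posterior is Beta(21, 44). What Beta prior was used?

Beta(8, 14)

A Beta(α, β) prior with s successes and f failures in binomial data gives a Beta(α+s, β+f) posterior.
So α = 21 − 13 = 8 and β = 44 − 30 = 14.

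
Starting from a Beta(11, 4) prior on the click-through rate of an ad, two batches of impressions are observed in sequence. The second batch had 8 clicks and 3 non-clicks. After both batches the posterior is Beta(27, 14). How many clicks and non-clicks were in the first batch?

8 clicks and 7 non-clicks

Because Beta–binomial updating is additive in the counts, the combined data contributed (α_post−α_prior, β_post−β_prior) successes and failures.
Total across both batches: 27−11=16 clicks, 14−4=10 non-clicks.
Subtract the second batch: 16−8=8 clicks and 10−3=7 non-clicks.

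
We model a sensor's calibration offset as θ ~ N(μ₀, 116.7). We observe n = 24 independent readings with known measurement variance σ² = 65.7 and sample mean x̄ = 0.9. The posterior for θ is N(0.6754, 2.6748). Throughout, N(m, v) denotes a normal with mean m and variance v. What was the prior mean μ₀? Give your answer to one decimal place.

μ₀ = -8.9

The posterior mean is a precision-weighted average: μ_n = (τ₀μ₀ + τ_data·x̄)/(τ₀+τ_data), with τ₀=1/σ₀² and τ_data=n/σ².
Here τ₀ = 1/116.7 = 0.008569 and τ_data = 24/65.7 = 0.365297, so τ_n = 0.373866.
Rearranging for μ₀: μ₀ = (μ_n·τ_n − τ_data·x̄)/τ₀ = (0.6754·0.373866 − 0.365297·0.9) / 0.008569 = -0.076258/0.008569 ≈ -8.9.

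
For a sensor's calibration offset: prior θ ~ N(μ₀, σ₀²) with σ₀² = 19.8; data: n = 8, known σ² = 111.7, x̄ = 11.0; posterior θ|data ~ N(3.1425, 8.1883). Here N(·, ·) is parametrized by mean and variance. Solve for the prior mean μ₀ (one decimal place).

The posterior mean is a precision-weighted average: μ_n = (τ₀μ₀ + τ_data·x̄)/(τ₀+τ_data), with τ₀=1/σ₀² and τ_data=n/σ².
Here τ₀ = 1/19.8 = 0.050505 and τ_data = 8/111.7 = 0.071620, so τ_n = 0.122125.
Rearranging for μ₀: μ₀ = (μ_n·τ_n − τ_data·x̄)/τ₀ = (3.1425·0.122125 − 0.071620·11.0) / 0.050505 = -0.404042/0.050505 ≈ -8.0.

μ₀ = -8.0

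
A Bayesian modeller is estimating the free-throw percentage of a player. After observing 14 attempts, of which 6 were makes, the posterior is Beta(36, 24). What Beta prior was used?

A Beta(α, β) prior with s successes and f failures in binomial data gives a Beta(α+s, β+f) posterior.
Subtract the data counts: 36−6=30, 24−8=16.

Beta(30, 16)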